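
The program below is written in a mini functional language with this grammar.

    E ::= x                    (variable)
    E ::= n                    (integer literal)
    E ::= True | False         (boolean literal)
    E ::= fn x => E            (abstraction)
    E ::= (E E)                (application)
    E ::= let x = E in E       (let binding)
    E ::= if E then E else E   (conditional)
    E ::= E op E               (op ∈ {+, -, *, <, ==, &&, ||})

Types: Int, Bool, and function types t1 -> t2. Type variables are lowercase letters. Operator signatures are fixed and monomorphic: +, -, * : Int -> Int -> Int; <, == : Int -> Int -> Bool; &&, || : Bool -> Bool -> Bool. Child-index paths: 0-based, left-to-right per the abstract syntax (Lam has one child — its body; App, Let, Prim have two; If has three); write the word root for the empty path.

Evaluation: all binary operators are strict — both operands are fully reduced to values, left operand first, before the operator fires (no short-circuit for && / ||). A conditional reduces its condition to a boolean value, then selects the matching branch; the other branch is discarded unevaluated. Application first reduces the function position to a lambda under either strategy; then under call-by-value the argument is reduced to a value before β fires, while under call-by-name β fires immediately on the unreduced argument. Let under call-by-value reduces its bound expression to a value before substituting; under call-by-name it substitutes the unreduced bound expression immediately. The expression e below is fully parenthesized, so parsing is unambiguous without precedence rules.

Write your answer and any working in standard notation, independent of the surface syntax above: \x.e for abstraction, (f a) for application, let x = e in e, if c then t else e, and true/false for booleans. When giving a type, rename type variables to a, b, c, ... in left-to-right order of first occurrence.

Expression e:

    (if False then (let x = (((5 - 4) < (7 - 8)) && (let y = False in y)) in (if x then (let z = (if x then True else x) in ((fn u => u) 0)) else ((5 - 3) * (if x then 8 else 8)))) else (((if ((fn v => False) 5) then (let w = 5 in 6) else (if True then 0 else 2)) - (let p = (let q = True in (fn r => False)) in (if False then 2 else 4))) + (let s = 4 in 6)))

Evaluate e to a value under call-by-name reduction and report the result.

Answer: 2

Derivation:
step 0: (if false then (let x = (((5 - 4) < (7 - 8)) && (let y = false in y)) in (if x then (let z = (if x then true else x) in ((\u.u) 0)) else ((5 - 3) * (if x then 8 else 8)))) else (((if ((\v.false) 5) then (let w = 5 in 6) else (if true then 0 else 2)) - (let p = (let q = true in (\r.false)) in (if false then 2 else 4))) + (let s = 4 in 6)))
step 1: [if@root] (((if ((\v.false) 5) then (let w = 5 in 6) else (if true then 0 else 2)) - (let p = (let q = true in (\r.false)) in (if false then 2 else 4))) + (let s = 4 in 6))
step 2: [beta@0.0.0] (((if false then (let w = 5 in 6) else (if true then 0 else 2)) - (let p = (let q = true in (\r.false)) in (if false then 2 else 4))) + (let s = 4 in 6))
step 3: [if@0.0] (((if true then 0 else 2) - (let p = (let q = true in (\r.false)) in (if false then 2 else 4))) + (let s = 4 in 6))
step 4: [if@0.0] ((0 - (let p = (let q = true in (\r.false)) in (if false then 2 else 4))) + (let s = 4 in 6))
step 5: [let@0.1] ((0 - (if false then 2 else 4)) + (let s = 4 in 6))
step 6: [if@0.1] ((0 - 4) + (let s = 4 in 6))
step 7: [delta@0] (-4 + (let s = 4 in 6))
step 8: [let@1] (-4 + 6)
step 9: [delta@root] 2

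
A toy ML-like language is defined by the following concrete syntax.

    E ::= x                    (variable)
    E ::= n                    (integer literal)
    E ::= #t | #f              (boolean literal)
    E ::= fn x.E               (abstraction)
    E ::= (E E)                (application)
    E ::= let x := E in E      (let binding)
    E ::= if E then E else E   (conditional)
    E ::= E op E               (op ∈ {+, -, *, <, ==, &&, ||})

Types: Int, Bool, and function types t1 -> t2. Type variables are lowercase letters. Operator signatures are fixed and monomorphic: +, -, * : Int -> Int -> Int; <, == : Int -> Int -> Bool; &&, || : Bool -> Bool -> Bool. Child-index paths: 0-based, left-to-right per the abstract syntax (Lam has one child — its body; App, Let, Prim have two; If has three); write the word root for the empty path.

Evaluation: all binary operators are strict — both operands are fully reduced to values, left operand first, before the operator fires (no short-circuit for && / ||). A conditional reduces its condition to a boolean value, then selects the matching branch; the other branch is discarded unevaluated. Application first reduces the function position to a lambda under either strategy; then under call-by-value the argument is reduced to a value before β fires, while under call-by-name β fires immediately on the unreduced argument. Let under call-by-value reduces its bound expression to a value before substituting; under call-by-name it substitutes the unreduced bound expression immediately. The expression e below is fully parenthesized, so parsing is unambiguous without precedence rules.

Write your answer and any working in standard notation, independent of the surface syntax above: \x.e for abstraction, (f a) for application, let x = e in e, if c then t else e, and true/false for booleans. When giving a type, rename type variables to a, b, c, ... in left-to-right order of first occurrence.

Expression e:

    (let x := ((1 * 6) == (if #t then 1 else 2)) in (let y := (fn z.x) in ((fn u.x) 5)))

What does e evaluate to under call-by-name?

Answer: false

Derivation:
step 0: (let x = ((1 * 6) == (if true then 1 else 2)) in (let y = (\z.x) in ((\u.x) 5)))
step 1: [let@root] (let y = (\z.((1 * 6) == (if true then 1 else 2))) in ((\u.((1 * 6) == (if true then 1 else 2))) 5))
step 2: [let@root] ((\u.((1 * 6) == (if true then 1 else 2))) 5)
step 3: [beta@root] ((1 * 6) == (if true then 1 else 2))
step 4: [delta@0] (6 == (if true then 1 else 2))
step 5: [if@1] (6 == 1)
step 6: [delta@root] false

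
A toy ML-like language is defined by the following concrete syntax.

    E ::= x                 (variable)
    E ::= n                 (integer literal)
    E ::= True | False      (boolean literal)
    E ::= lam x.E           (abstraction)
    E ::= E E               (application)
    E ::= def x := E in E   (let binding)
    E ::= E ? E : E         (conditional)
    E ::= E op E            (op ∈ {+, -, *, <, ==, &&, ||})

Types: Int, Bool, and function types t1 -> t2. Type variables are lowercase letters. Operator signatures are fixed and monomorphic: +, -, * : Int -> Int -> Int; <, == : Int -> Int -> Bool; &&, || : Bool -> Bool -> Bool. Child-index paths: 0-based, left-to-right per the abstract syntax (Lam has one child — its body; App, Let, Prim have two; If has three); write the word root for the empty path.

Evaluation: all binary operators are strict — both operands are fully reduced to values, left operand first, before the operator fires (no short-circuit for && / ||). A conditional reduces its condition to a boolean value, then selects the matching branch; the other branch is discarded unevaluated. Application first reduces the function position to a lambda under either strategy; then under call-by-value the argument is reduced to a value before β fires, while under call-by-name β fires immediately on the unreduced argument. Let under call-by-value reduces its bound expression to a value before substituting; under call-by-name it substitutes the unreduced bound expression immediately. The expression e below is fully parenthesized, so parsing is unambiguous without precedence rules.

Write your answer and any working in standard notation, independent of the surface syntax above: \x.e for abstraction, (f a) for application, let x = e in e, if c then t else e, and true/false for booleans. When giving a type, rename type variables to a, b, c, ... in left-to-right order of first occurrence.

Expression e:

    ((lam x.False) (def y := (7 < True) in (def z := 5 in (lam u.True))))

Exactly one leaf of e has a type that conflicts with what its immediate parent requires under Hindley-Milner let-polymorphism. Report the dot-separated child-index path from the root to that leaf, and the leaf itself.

Answer: 1.0.1 : true

Working:
\x._ : a -> Bool
  unify Int ~ Int
  unify Bool ~ Int
  FAIL: mismatch Bool ~ Int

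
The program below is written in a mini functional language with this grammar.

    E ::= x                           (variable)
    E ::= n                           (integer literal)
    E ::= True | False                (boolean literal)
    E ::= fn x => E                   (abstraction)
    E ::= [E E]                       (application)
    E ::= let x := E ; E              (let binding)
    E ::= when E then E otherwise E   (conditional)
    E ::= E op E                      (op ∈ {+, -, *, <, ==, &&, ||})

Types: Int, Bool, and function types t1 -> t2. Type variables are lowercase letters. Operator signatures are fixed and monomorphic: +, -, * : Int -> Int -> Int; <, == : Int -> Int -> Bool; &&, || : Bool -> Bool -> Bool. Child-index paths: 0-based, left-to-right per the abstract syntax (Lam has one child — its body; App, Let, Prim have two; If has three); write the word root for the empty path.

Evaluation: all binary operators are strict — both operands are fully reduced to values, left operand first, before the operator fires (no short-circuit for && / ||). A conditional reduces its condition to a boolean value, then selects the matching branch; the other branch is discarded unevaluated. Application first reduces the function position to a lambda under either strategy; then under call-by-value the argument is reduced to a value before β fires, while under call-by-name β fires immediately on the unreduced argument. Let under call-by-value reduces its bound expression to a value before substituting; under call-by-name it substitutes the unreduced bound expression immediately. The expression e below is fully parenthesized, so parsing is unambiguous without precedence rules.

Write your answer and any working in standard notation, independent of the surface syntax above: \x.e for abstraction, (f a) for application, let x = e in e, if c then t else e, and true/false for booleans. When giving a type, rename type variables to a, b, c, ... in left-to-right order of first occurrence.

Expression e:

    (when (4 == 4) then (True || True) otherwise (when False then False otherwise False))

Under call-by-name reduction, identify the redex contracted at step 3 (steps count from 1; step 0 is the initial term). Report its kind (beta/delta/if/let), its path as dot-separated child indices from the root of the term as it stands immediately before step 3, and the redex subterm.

Working:
step 0: (if (4 == 4) then (true || true) else (if false then false else false))
step 1: [delta@0] (if true then (true || true) else (if false then false else false))
step 2: [if@root] (true || true)
step 3: [delta@root] true

Answer: delta at root : (true || true)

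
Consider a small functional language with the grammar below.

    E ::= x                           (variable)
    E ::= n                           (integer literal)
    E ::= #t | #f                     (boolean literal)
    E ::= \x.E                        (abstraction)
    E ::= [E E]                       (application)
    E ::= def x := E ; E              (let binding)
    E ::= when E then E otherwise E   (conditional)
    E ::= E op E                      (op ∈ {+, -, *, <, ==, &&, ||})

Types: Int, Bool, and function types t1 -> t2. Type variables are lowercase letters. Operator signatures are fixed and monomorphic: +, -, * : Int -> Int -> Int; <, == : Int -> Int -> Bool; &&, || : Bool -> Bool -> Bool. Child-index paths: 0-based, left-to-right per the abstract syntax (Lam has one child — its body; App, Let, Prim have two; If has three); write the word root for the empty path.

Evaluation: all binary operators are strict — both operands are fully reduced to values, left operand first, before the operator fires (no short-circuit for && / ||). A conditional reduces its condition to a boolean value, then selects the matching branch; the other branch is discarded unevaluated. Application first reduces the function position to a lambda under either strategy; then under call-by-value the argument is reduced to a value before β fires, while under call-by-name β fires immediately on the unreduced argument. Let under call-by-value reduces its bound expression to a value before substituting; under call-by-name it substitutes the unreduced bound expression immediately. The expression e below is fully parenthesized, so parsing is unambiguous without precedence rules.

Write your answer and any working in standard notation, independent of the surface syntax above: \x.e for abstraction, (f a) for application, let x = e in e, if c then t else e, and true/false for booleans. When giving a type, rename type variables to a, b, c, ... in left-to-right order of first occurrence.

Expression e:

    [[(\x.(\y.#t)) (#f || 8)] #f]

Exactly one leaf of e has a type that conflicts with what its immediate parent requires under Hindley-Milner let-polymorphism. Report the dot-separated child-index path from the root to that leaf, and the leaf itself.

Answer: 0.1.1 : 8

Derivation:
\y._ : b -> Bool
\x._ : a -> b -> Bool
  unify Bool ~ Bool
  unify Int ~ Bool
  FAIL: mismatch Int ~ Bool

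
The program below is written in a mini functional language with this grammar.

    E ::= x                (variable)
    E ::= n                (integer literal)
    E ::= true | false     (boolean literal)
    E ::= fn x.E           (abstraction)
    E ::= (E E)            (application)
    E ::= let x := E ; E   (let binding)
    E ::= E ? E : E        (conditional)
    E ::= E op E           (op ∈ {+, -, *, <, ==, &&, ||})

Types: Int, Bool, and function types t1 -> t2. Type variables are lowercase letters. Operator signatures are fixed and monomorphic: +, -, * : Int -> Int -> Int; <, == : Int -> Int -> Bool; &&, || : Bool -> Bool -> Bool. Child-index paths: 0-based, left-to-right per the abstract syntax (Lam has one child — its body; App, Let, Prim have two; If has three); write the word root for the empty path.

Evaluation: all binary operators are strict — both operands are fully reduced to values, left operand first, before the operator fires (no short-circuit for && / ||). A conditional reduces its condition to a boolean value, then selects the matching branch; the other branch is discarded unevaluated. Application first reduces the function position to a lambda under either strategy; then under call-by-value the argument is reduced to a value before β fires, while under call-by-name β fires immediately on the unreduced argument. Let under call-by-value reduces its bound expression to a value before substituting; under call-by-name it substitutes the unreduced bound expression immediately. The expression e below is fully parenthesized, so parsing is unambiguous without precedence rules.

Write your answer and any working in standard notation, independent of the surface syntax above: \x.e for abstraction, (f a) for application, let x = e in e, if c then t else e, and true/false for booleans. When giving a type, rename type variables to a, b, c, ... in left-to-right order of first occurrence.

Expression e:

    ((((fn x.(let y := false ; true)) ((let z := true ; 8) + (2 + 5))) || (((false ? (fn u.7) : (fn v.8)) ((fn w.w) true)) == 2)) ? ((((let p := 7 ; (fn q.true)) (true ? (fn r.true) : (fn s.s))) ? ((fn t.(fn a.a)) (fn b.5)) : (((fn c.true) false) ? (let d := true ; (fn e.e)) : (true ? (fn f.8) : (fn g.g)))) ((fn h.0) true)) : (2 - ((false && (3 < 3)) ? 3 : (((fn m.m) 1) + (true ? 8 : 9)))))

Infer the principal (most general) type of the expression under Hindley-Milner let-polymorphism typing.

Derivation:
let y : Bool
\x._ : a -> Bool
let z : Bool
  unify Int ~ Int
  unify Int ~ Int
  unify Int ~ Int
  unify Int ~ Int
  unify a -> Bool ~ Int -> b
  unify a ~ Int
  unify Bool ~ b
_ _ : Bool
  unify Bool ~ Bool
  unify Bool ~ Bool
\u._ : c -> Int
\v._ : d -> Int
  unify c -> Int ~ d -> Int
  unify c ~ d
  unify Int ~ Int
w : e
\w._ : e -> e
  unify e -> e ~ Bool -> f
  unify e ~ Bool
  unify Bool ~ f
_ _ : Bool
  unify d -> Int ~ Bool -> g
  unify d ~ Bool
  unify Int ~ g
_ _ : Int
  unify Int ~ Int
  unify Int ~ Int
  unify Bool ~ Bool
  unify Bool ~ Bool
let p : Int
\q._ : h -> Bool
  unify Bool ~ Bool
\r._ : i -> Bool
s : j
\s._ : j -> j
  unify i -> Bool ~ j -> j
  unify i ~ j
  unify Bool ~ j
  unify h -> Bool ~ (Bool -> Bool) -> k
  unify h ~ Bool -> Bool
  unify Bool ~ k
_ _ : Bool
  unify Bool ~ Bool
a : m
\a._ : m -> m
\t._ : l -> m -> m
\b._ : n -> Int
  unify l -> m -> m ~ (n -> Int) -> o
  unify l ~ n -> Int
  unify m -> m ~ o
_ _ : m -> m
\c._ : p -> Bool
  unify p -> Bool ~ Bool -> q
  unify p ~ Bool
  unify Bool ~ q
_ _ : Bool
  unify Bool ~ Bool
let d : Bool
e : r
\e._ : r -> r
  unify Bool ~ Bool
\f._ : s -> Int
g : t
\g._ : t -> t
  unify s -> Int ~ t -> t
  unify s ~ t
  unify Int ~ t
  unify r -> r ~ Int -> Int
  unify r ~ Int
  unify Int ~ Int
  unify m -> m ~ Int -> Int
  unify m ~ Int
  unify Int ~ Int
\h._ : u -> Int
  unify u -> Int ~ Bool -> v
  unify u ~ Bool
  unify Int ~ v
_ _ : Int
  unify Int -> Int ~ Int -> w
  unify Int ~ Int
  unify Int ~ w
_ _ : Int
  unify Int ~ Int
  unify Bool ~ Bool
  unify Int ~ Int
  unify Int ~ Int
  unify Bool ~ Bool
  unify Bool ~ Bool
m : x
\m._ : x -> x
  unify x -> x ~ Int -> y
  unify x ~ Int
  unify Int ~ y
_ _ : Int
  unify Int ~ Int
  unify Bool ~ Bool
  unify Int ~ Int
  unify Int ~ Int
  unify Int ~ Int
  unify Int ~ Int
  unify Int ~ Int

Answer: Int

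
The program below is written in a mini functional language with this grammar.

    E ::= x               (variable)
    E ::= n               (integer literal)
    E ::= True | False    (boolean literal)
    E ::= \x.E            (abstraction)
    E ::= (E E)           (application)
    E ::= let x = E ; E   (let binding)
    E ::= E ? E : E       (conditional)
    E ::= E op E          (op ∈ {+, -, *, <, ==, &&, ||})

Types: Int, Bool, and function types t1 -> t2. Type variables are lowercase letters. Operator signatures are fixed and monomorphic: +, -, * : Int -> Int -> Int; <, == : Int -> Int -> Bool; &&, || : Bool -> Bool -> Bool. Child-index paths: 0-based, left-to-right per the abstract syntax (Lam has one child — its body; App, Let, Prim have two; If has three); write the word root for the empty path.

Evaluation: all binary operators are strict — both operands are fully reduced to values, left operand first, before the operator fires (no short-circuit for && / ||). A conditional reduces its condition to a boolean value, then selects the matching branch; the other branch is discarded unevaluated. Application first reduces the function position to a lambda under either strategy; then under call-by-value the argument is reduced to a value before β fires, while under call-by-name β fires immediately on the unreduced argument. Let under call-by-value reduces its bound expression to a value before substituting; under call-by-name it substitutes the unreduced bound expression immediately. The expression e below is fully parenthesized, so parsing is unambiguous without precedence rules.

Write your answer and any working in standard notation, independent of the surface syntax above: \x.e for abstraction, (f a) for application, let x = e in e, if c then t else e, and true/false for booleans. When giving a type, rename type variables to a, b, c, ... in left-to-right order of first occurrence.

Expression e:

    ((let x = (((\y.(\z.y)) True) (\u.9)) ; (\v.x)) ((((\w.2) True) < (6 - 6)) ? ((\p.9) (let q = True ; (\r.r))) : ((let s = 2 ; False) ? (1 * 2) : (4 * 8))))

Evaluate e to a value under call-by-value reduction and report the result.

Answer: true

Trace:
step 0: ((let x = (((\y.(\z.y)) true) (\u.9)) in (\v.x)) (if (((\w.2) true) < (6 - 6)) then ((\p.9) (let q = true in (\r.r))) else (if (let s = 2 in false) then (1 * 2) else (4 * 8))))
step 1: [beta@0.0.0] ((let x = ((\z.true) (\u.9)) in (\v.x)) (if (((\w.2) true) < (6 - 6)) then ((\p.9) (let q = true in (\r.r))) else (if (let s = 2 in false) then (1 * 2) else (4 * 8))))
step 2: [beta@0.0] ((let x = true in (\v.x)) (if (((\w.2) true) < (6 - 6)) then ((\p.9) (let q = true in (\r.r))) else (if (let s = 2 in false) then (1 * 2) else (4 * 8))))
step 3: [let@0] ((\v.true) (if (((\w.2) true) < (6 - 6)) then ((\p.9) (let q = true in (\r.r))) else (if (let s = 2 in false) then (1 * 2) else (4 * 8))))
step 4: [beta@1.0.0] ((\v.true) (if (2 < (6 - 6)) then ((\p.9) (let q = true in (\r.r))) else (if (let s = 2 in false) then (1 * 2) else (4 * 8))))
step 5: [delta@1.0.1] ((\v.true) (if (2 < 0) then ((\p.9) (let q = true in (\r.r))) else (if (let s = 2 in false) then (1 * 2) else (4 * 8))))
step 6: [delta@1.0] ((\v.true) (if false then ((\p.9) (let q = true in (\r.r))) else (if (let s = 2 in false) then (1 * 2) else (4 * 8))))
step 7: [if@1] ((\v.true) (if (let s = 2 in false) then (1 * 2) else (4 * 8)))
step 8: [let@1.0] ((\v.true) (if false then (1 * 2) else (4 * 8)))
step 9: [if@1] ((\v.true) (4 * 8))
step 10: [delta@1] ((\v.true) 32)
step 11: [beta@root] true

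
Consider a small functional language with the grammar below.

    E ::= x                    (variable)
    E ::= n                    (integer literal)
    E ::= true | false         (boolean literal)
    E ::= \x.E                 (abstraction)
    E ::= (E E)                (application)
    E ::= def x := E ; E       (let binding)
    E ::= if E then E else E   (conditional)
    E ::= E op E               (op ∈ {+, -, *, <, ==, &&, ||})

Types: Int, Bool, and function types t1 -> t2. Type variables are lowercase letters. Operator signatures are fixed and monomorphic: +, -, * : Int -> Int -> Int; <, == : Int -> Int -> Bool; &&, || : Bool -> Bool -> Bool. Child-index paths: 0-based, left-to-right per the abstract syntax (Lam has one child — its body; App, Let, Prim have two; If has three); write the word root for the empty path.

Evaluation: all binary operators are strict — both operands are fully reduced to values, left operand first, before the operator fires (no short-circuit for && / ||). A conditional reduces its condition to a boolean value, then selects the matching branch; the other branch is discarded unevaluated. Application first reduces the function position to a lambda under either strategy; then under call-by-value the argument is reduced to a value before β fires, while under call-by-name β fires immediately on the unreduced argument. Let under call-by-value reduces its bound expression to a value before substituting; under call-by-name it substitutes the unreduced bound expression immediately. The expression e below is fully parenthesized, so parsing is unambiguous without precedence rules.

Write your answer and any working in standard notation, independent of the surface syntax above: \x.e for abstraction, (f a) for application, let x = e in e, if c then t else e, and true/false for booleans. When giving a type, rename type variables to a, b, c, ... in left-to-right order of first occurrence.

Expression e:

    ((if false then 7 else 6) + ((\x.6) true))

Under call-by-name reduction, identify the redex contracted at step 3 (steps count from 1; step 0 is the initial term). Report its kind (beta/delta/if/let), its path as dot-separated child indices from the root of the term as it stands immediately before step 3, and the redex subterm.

Working:
step 0: ((if false then 7 else 6) + ((\x.6) true))
step 1: [if@0] (6 + ((\x.6) true))
step 2: [beta@1] (6 + 6)
step 3: [delta@root] 12

Answer: delta at root : (6 + 6)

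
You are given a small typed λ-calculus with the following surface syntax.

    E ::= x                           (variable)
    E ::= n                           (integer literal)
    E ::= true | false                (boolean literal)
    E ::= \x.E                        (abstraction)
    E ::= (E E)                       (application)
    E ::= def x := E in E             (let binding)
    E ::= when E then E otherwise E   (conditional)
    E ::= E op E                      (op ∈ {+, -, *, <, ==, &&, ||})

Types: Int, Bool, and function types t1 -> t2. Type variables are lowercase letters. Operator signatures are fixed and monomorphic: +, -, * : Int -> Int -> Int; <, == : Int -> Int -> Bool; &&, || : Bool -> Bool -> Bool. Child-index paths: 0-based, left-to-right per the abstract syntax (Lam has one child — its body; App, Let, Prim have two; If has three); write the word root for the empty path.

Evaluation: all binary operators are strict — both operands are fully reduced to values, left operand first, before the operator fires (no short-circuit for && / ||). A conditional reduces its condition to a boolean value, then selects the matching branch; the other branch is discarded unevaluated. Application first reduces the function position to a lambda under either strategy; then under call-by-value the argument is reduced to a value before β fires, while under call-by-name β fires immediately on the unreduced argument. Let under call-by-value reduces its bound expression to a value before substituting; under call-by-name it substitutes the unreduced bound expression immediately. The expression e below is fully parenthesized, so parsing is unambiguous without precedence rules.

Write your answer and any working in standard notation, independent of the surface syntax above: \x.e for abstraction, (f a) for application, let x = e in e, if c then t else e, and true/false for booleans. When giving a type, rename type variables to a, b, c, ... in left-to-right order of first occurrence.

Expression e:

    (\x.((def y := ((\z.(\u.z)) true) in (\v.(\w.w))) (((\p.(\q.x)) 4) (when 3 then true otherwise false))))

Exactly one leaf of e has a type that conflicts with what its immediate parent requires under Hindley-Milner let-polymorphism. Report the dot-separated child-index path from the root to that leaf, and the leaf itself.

Trace:
z : b
\u._ : c -> b
\z._ : b -> c -> b
  unify b -> c -> b ~ Bool -> d
  unify b ~ Bool
  unify c -> Bool ~ d
_ _ : c -> Bool
let y : forall. c -> Bool
w : f
\w._ : f -> f
\v._ : e -> f -> f
x : a
\q._ : h -> a
\p._ : g -> h -> a
  unify g -> h -> a ~ Int -> i
  unify g ~ Int
  unify h -> a ~ i
_ _ : h -> a
  unify Int ~ Bool
  FAIL: mismatch Int ~ Bool

Answer: 0.1.1.0 : 3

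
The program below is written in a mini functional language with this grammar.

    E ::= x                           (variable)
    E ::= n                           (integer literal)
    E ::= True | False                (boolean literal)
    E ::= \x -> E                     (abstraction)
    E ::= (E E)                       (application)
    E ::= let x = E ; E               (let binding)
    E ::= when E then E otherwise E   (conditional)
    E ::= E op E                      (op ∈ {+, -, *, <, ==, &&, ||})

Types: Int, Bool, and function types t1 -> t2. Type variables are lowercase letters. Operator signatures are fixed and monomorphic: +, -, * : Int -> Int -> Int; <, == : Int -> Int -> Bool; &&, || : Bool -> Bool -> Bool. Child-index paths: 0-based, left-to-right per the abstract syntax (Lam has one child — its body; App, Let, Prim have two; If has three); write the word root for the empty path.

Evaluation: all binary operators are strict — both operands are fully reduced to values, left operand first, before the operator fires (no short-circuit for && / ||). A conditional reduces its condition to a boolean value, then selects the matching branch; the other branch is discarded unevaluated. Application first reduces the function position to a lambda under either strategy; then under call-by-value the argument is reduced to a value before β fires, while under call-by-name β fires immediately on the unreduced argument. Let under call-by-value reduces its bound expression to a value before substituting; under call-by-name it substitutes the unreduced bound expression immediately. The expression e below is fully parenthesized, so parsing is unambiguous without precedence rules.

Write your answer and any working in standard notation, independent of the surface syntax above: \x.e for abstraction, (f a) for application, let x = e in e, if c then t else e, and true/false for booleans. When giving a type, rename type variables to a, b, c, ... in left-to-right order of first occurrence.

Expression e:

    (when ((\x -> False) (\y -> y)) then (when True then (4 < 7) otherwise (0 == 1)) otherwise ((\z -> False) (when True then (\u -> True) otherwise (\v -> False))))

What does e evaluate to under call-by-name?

Trace:
step 0: (if ((\x.false) (\y.y)) then (if true then (4 < 7) else (0 == 1)) else ((\z.false) (if true then (\u.true) else (\v.false))))
step 1: [beta@0] (if false then (if true then (4 < 7) else (0 == 1)) else ((\z.false) (if true then (\u.true) else (\v.false))))
step 2: [if@root] ((\z.false) (if true then (\u.true) else (\v.false)))
step 3: [beta@root] false

Answer: false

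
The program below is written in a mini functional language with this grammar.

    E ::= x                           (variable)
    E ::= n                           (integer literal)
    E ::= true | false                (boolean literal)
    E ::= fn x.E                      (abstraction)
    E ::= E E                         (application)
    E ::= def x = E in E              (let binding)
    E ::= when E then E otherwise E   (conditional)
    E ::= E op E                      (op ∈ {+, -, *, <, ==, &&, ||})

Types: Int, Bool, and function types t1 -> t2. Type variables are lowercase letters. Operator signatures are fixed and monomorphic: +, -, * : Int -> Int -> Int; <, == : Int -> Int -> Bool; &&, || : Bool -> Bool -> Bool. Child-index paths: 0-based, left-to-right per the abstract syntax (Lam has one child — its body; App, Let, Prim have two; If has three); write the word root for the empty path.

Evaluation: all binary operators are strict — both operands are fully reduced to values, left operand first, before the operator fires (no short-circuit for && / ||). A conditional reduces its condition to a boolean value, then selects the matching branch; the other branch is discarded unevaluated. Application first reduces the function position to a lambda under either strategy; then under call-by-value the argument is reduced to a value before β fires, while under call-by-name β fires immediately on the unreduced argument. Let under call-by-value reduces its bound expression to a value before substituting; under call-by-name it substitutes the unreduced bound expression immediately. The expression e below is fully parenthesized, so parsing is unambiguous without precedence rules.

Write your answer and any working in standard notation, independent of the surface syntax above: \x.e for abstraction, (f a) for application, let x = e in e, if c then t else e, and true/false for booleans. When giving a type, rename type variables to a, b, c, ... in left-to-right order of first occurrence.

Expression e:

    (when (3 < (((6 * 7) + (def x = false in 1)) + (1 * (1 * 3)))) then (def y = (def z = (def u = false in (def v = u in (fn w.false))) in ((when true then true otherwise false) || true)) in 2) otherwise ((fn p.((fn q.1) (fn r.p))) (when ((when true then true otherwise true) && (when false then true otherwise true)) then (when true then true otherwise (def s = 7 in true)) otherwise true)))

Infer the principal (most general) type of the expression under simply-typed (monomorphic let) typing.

Answer: Int

Trace:
  unify Int ~ Int
  unify Int ~ Int
  unify Int ~ Int
  unify Int ~ Int
let x : Bool
  unify Int ~ Int
  unify Int ~ Int
  unify Int ~ Int
  unify Int ~ Int
  unify Int ~ Int
  unify Int ~ Int
  unify Int ~ Int
  unify Int ~ Int
  unify Bool ~ Bool
let u : Bool
u : Bool
let v : Bool
\w._ : a -> Bool
let z : a -> Bool
  unify Bool ~ Bool
  unify Bool ~ Bool
  unify Bool ~ Bool
  unify Bool ~ Bool
let y : Bool
\q._ : c -> Int
p : b
\r._ : d -> b
  unify c -> Int ~ (d -> b) -> e
  unify c ~ d -> b
  unify Int ~ e
_ _ : Int
\p._ : b -> Int
  unify Bool ~ Bool
  unify Bool ~ Bool
  unify Bool ~ Bool
  unify Bool ~ Bool
  unify Bool ~ Bool
  unify Bool ~ Bool
  unify Bool ~ Bool
  unify Bool ~ Bool
let s : Int
  unify Bool ~ Bool
  unify Bool ~ Bool
  unify b -> Int ~ Bool -> f
  unify b ~ Bool
  unify Int ~ f
_ _ : Int
  unify Int ~ Int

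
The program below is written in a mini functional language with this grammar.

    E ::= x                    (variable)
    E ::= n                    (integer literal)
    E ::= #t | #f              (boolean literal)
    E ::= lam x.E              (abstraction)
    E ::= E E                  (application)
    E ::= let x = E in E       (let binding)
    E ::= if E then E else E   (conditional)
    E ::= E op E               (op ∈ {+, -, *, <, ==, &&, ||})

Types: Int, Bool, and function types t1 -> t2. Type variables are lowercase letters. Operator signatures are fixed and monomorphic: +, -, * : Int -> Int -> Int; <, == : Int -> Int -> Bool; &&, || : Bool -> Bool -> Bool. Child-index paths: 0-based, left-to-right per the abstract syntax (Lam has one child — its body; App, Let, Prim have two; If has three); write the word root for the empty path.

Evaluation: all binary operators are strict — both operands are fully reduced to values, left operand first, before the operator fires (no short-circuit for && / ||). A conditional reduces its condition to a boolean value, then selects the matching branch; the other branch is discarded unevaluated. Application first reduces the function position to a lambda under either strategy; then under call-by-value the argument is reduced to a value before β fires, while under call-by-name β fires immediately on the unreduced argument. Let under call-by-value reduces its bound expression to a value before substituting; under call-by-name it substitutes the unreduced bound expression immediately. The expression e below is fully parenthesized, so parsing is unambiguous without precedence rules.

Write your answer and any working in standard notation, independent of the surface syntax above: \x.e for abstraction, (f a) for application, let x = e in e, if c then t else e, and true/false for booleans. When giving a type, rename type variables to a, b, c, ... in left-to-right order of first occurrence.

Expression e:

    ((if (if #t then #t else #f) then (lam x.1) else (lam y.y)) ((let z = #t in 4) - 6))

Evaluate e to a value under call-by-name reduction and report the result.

Trace:
step 0: ((if (if true then true else false) then (\x.1) else (\y.y)) ((let z = true in 4) - 6))
step 1: [if@0.0] ((if true then (\x.1) else (\y.y)) ((let z = true in 4) - 6))
step 2: [if@0] ((\x.1) ((let z = true in 4) - 6))
step 3: [beta@root] 1

Answer: 1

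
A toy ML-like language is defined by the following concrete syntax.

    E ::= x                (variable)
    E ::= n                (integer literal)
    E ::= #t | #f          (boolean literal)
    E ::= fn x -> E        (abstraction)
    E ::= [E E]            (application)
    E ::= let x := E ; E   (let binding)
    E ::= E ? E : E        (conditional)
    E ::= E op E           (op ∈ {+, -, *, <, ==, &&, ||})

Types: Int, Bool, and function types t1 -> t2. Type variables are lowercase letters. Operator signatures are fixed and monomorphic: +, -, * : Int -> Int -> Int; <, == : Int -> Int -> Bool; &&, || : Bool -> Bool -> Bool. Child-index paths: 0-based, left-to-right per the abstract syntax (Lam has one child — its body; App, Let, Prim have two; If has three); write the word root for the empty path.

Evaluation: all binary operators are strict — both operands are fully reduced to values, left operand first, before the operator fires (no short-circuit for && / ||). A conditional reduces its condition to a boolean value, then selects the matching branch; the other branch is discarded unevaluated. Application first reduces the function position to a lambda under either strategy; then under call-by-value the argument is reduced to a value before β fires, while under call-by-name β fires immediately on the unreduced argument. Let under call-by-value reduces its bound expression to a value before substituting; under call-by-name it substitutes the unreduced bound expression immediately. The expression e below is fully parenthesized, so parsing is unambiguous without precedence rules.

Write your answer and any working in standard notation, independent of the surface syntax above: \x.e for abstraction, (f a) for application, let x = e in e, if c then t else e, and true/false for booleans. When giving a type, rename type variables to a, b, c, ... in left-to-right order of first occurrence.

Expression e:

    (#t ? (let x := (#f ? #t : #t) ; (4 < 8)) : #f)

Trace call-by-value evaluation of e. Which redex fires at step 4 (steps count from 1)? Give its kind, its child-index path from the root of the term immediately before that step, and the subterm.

Working:
step 0: (if true then (let x = (if false then true else true) in (4 < 8)) else false)
step 1: [if@root] (let x = (if false then true else true) in (4 < 8))
step 2: [if@0] (let x = true in (4 < 8))
step 3: [let@root] (4 < 8)
step 4: [delta@root] true

Answer: delta at root : (4 < 8)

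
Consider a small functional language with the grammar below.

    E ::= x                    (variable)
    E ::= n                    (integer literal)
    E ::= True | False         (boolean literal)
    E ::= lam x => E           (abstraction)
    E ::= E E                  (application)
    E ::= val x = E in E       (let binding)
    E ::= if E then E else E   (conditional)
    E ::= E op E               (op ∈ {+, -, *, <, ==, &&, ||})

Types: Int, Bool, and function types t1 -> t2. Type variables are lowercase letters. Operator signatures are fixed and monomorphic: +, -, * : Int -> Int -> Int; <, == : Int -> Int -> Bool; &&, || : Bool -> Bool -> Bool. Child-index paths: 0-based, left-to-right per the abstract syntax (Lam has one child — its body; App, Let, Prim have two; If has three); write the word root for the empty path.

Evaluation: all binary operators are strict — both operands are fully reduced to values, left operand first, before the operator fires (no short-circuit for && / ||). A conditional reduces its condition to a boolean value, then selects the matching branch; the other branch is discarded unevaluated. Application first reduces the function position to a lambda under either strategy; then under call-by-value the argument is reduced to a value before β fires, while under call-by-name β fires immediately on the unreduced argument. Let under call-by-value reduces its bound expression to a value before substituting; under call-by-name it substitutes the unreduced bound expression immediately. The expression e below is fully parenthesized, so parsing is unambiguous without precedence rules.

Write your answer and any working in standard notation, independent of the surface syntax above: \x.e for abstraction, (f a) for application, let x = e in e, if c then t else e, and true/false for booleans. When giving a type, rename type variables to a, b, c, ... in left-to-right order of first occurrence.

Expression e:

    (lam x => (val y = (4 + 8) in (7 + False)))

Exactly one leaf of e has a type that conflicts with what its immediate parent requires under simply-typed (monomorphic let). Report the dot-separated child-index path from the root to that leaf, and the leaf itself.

Derivation:
  unify Int ~ Int
  unify Int ~ Int
let y : Int
  unify Int ~ Int
  unify Bool ~ Int
  FAIL: mismatch Bool ~ Int

Answer: 0.1.1 : false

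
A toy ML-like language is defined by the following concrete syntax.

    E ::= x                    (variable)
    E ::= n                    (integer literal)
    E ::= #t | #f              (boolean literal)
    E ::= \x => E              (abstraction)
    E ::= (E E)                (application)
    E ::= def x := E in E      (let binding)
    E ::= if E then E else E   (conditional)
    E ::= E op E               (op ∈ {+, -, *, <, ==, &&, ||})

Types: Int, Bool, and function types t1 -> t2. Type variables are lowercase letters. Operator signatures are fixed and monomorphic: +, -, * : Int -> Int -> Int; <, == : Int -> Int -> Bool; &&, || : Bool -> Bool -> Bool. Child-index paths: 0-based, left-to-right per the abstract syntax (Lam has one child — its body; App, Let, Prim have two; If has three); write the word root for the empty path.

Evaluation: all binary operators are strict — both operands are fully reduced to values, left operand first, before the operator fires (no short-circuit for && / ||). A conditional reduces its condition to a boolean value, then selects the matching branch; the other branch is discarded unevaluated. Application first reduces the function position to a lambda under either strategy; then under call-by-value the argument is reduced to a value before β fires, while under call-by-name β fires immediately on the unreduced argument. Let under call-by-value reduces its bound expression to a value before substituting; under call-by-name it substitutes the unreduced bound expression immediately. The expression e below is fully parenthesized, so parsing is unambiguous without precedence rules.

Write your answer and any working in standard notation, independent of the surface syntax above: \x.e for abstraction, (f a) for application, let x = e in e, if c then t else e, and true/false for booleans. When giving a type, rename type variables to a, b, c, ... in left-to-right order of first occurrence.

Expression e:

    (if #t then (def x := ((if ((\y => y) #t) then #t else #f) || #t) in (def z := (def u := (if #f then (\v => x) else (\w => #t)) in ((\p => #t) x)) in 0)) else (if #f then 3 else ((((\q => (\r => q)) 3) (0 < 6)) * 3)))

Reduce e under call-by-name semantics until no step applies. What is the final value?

Trace:
step 0: (if true then (let x = ((if ((\y.y) true) then true else false) || true) in (let z = (let u = (if false then (\v.x) else (\w.true)) in ((\p.true) x)) in 0)) else (if false then 3 else ((((\q.(\r.q)) 3) (0 < 6)) * 3)))
step 1: [if@root] (let x = ((if ((\y.y) true) then true else false) || true) in (let z = (let u = (if false then (\v.x) else (\w.true)) in ((\p.true) x)) in 0))
step 2: [let@root] (let z = (let u = (if false then (\v.((if ((\y.y) true) then true else false) || true)) else (\w.true)) in ((\p.true) ((if ((\y.y) true) then true else false) || true))) in 0)
step 3: [let@root] 0

Answer: 0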